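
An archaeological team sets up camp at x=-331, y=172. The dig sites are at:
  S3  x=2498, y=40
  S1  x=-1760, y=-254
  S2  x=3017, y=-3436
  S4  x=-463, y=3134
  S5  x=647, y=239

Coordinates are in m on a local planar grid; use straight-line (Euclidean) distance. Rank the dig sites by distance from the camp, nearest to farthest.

S5, S1, S3, S4, S2

Distances from the camp:
S5 x=647, y=239: 980.3 m
S1 x=-1760, y=-254: 1491.1 m
S3 x=2498, y=40: 2832.1 m
S4 x=-463, y=3134: 2964.9 m
S2 x=3017, y=-3436: 4922.1 m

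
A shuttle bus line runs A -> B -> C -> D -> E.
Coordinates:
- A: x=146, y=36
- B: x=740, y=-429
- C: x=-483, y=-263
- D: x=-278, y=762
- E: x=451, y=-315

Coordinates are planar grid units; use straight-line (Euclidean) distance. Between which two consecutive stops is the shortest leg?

Leg distances:
A→B: 754.4
B→C: 1234.2
C→D: 1045.3
D→E: 1300.5
The shortest leg is A–B at 754.4.

A–B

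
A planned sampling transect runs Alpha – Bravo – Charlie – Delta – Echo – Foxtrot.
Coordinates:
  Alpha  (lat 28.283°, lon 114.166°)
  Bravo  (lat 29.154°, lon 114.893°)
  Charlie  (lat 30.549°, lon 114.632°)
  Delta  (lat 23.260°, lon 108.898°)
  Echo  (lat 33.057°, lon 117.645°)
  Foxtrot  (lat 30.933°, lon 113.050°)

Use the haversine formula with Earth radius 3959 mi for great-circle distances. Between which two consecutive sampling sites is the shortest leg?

Leg distances:
Alpha→Bravo: 74.6 mi
Bravo→Charlie: 97.7 mi
Charlie→Delta: 615.0 mi
Delta→Echo: 860.7 mi
Echo→Foxtrot: 306.6 mi
The shortest leg is Alpha–Bravo at 74.6 mi.

Alpha–Bravo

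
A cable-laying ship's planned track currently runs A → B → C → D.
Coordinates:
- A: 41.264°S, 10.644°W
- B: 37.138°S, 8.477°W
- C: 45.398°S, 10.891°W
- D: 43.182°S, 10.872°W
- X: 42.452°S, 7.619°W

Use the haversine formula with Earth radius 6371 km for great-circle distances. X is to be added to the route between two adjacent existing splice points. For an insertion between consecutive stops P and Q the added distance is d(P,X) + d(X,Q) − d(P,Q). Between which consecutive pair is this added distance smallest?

between B and C

Added distance for inserting X between each consecutive pair:
A–B: 383.3 km
B–C: 74.6 km
C–D: 450.5 km
Smallest added distance is 74.6 km, inserting between B and C.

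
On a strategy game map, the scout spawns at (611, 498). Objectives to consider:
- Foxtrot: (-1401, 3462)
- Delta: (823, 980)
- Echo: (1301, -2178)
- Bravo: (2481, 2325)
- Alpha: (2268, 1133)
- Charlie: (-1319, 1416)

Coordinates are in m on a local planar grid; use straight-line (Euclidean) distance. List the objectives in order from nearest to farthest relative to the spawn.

Delta, Alpha, Charlie, Bravo, Echo, Foxtrot

Computing each straight-line distance from (611, 498):
Delta (823, 980): 526.6 m
Alpha (2268, 1133): 1774.5 m
Charlie (-1319, 1416): 2137.2 m
Bravo (2481, 2325): 2614.4 m
Echo (1301, -2178): 2763.5 m
Foxtrot (-1401, 3462): 3582.4 m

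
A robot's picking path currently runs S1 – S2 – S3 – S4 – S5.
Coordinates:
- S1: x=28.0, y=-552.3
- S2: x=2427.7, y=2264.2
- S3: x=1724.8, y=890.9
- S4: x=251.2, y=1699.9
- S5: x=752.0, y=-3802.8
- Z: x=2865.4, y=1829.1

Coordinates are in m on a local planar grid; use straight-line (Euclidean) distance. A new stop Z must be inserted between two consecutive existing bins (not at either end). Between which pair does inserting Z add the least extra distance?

between S2 and S3

Added distance for inserting Z between each consecutive pair:
S1–S2: 621.3 m
S2–S3: 551.3 m
S3–S4: 2413.2 m
S4–S5: 3107.3 m
Smallest added distance is 551.3 m, inserting between S2 and S3.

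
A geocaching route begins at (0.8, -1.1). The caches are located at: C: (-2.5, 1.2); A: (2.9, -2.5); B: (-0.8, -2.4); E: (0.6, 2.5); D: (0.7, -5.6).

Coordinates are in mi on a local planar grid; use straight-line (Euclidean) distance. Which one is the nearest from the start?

B

Distances from the start ((0.8, -1.1)):
B: 2.1 mi
A: 2.5 mi
E: 3.6 mi
C: 4.0 mi
D: 4.5 mi
The nearest is B at 2.1 mi.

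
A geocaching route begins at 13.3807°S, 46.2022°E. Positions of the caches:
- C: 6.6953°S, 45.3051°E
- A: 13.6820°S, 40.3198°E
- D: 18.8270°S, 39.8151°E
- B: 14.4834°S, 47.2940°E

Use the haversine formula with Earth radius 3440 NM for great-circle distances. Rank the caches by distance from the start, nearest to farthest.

B, A, C, D

Distance from the start at 13.3807°S, 46.2022°E to each:
B 14.4834°S, 47.2940°E: 91.8 NM
A 13.6820°S, 40.3198°E: 343.8 NM
C 6.6953°S, 45.3051°E: 404.9 NM
D 18.8270°S, 39.8151°E: 492.5 NM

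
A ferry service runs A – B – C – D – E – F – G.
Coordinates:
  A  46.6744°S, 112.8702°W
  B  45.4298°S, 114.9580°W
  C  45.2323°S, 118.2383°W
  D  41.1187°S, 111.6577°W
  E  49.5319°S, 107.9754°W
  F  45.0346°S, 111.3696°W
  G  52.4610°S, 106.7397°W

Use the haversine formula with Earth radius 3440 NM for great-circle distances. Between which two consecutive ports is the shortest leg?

A–B

Leg distances:
A→B: 114.7 NM
B→C: 139.0 NM
C→D: 379.3 NM
D→E: 528.3 NM
E→F: 303.3 NM
F→G: 481.8 NM
The shortest leg is A–B at 114.7 NM.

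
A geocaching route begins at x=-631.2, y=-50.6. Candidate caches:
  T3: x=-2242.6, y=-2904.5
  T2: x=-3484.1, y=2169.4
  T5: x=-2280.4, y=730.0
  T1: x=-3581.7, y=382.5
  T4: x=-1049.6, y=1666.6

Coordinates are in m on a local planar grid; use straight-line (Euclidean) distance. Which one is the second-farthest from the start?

T3

Distances from the start (x=-631.2, y=-50.6):
T2: 3614.9 m
T3: 3277.4 m
T1: 2982.1 m
T5: 1824.6 m
T4: 1767.4 m
The second-farthest is T3 at 3277.4 m.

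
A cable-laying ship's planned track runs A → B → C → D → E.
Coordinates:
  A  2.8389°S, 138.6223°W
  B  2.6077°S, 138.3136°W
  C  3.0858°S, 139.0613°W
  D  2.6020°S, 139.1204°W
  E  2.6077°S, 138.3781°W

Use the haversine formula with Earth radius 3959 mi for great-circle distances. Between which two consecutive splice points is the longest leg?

B–C

Leg distances:
A→B: 26.6 mi
B→C: 61.3 mi
C→D: 33.7 mi
D→E: 51.2 mi
The longest leg is B–C at 61.3 mi.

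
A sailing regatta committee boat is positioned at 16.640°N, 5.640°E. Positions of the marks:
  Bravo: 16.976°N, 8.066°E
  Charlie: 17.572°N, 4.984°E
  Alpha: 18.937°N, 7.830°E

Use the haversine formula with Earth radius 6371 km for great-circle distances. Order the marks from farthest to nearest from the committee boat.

Distance from the committee boat at 16.640°N, 5.640°E to each:
Alpha 18.937°N, 7.830°E: 345.0 km
Bravo 16.976°N, 8.066°E: 260.9 km
Charlie 17.572°N, 4.984°E: 124.9 km

Alpha, Bravo, Charlie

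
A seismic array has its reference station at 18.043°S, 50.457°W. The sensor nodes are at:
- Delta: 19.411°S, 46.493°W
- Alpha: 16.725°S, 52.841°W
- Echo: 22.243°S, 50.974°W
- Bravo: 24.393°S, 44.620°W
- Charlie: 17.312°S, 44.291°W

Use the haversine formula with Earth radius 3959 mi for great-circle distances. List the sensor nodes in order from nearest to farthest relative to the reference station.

Computing each great-circle distance from 18.043°S, 50.457°W:
Alpha 16.725°S, 52.841°W: 181.7 mi
Delta 19.411°S, 46.493°W: 276.1 mi
Echo 22.243°S, 50.974°W: 292.1 mi
Charlie 17.312°S, 44.291°W: 409.0 mi
Bravo 24.393°S, 44.620°W: 577.6 mi

Alpha, Delta, Echo, Charlie, Bravo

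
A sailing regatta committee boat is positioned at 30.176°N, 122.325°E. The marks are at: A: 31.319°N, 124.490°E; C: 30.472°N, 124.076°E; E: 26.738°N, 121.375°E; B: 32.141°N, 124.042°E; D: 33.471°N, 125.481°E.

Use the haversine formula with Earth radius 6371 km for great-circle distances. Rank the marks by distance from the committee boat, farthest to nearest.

Distances from the committee boat:
D 33.471°N, 125.481°E: 472.3 km
E 26.738°N, 121.375°E: 393.4 km
B 32.141°N, 124.042°E: 272.8 km
A 31.319°N, 124.490°E: 242.8 km
C 30.472°N, 124.076°E: 171.3 km

D, E, B, A, C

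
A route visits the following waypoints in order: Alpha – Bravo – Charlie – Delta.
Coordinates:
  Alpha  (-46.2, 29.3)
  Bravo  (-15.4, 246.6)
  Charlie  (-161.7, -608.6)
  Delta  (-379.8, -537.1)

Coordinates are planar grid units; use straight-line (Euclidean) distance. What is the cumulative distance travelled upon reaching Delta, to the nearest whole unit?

Leg distances:
Alpha→Bravo: 219.5  (cumulative 219.5)
Bravo→Charlie: 867.6  (cumulative 1087.1)
Charlie→Delta: 229.5  (cumulative 1316.6)
Cumulative distance at Delta ≈ 1317.

1317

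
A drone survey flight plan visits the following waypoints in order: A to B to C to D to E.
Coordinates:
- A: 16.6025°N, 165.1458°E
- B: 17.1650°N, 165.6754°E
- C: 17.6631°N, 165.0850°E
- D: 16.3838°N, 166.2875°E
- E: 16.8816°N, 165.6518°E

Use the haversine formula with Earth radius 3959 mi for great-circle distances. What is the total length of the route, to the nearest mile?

Leg distances:
A→B: 52.3 mi  (cumulative 52.3 mi)
B→C: 52.0 mi  (cumulative 104.3 mi)
C→D: 118.9 mi  (cumulative 223.1 mi)
D→E: 54.4 mi  (cumulative 277.5 mi)
Total route length ≈ 277 mi.

277 mi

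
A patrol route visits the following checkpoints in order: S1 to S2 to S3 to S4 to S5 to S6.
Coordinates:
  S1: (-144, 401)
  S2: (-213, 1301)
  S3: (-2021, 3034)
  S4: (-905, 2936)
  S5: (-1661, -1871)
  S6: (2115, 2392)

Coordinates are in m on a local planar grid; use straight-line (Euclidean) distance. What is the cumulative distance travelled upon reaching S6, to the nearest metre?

15088 m

Leg distances:
S1→S2: 902.6 m  (cumulative 902.6 m)
S2→S3: 2504.4 m  (cumulative 3407.1 m)
S3→S4: 1120.3 m  (cumulative 4527.4 m)
S4→S5: 4866.1 m  (cumulative 9393.4 m)
S5→S6: 5694.9 m  (cumulative 15088.3 m)
Cumulative distance at S6 ≈ 15088 m.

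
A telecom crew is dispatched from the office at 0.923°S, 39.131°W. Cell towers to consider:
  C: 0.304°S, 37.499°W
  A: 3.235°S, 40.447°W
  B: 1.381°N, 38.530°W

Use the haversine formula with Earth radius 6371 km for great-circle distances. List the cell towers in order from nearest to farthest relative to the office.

C, B, A

Distance from the office at 0.923°S, 39.131°W to each:
C 0.304°S, 37.499°W: 194.1 km
B 1.381°N, 38.530°W: 264.8 km
A 3.235°S, 40.447°W: 295.8 km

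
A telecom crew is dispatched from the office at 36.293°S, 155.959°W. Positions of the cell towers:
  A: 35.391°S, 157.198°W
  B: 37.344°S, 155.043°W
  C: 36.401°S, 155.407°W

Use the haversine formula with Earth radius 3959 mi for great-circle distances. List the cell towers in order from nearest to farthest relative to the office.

Computing each great-circle distance from 36.293°S, 155.959°W:
C 36.401°S, 155.407°W: 31.6 mi
B 37.344°S, 155.043°W: 88.5 mi
A 35.391°S, 157.198°W: 93.3 mi

C, B, A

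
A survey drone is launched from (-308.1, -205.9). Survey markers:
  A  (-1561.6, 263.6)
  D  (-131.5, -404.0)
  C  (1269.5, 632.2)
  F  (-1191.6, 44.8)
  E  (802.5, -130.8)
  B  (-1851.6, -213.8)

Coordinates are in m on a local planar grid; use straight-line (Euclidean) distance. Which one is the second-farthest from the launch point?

Distance to each, sorted:
C: 1786.4 m
B: 1543.5 m
A: 1338.5 m
E: 1113.1 m
F: 918.4 m
D: 265.4 m
The second-farthest is B at 1543.5 m.

B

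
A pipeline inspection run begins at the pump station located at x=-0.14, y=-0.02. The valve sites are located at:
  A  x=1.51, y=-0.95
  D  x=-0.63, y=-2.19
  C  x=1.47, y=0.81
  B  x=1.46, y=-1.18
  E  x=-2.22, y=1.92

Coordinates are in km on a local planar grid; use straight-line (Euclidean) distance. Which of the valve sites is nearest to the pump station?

C

Distances from the pump station (x=-0.14, y=-0.02):
C: 1.8 km
A: 1.9 km
B: 2.0 km
D: 2.2 km
E: 2.8 km
The nearest is C at 1.8 km.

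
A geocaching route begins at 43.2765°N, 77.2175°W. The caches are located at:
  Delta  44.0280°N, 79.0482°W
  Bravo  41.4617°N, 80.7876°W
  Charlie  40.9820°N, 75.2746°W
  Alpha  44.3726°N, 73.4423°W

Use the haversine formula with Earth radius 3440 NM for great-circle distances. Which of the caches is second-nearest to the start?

Charlie

Distance to each, sorted:
Delta: 91.4 NM
Charlie: 162.7 NM
Alpha: 176.3 NM
Bravo: 192.2 NM
The second-nearest is Charlie at 162.7 NM.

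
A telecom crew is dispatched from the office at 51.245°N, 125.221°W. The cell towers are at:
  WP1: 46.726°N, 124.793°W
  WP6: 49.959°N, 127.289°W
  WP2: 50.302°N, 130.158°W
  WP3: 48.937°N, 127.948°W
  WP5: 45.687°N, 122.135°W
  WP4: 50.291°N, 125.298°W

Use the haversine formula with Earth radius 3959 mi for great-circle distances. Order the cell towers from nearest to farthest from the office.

WP4, WP6, WP3, WP2, WP1, WP5

Computing each great-circle distance from 51.245°N, 125.221°W:
WP4 50.291°N, 125.298°W: 66.0 mi
WP6 49.959°N, 127.289°W: 127.0 mi
WP3 48.937°N, 127.948°W: 200.1 mi
WP2 50.302°N, 130.158°W: 225.3 mi
WP1 46.726°N, 124.793°W: 312.9 mi
WP5 45.687°N, 122.135°W: 409.1 mi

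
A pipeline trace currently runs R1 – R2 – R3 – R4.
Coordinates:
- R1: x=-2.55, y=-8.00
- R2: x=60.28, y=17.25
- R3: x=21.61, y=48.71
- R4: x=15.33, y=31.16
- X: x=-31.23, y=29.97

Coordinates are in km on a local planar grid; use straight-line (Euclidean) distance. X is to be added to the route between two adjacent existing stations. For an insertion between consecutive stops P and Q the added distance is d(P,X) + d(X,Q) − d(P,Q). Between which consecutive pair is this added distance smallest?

Added distance for inserting X between each consecutive pair:
R1–R2: 72.3 km
R2–R3: 98.6 km
R3–R4: 84.0 km
Smallest added distance is 72.3 km, inserting between R1 and R2.

between R1 and R2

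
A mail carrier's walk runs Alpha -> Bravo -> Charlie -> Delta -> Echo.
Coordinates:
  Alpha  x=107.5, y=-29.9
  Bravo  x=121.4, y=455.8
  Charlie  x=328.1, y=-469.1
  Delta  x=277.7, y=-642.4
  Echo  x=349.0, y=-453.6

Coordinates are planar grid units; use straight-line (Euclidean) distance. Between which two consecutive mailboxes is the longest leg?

Bravo–Charlie

Leg distances:
Alpha→Bravo: 485.9
Bravo→Charlie: 947.7
Charlie→Delta: 180.5
Delta→Echo: 201.8
The longest leg is Bravo–Charlie at 947.7.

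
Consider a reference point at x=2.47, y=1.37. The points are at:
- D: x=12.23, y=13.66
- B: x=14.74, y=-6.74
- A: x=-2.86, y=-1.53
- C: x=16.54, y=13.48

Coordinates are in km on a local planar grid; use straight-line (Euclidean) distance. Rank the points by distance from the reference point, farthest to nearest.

C, D, B, A

Computing each straight-line distance from x=2.47, y=1.37:
C x=16.54, y=13.48: 18.6 km
D x=12.23, y=13.66: 15.7 km
B x=14.74, y=-6.74: 14.7 km
A x=-2.86, y=-1.53: 6.1 km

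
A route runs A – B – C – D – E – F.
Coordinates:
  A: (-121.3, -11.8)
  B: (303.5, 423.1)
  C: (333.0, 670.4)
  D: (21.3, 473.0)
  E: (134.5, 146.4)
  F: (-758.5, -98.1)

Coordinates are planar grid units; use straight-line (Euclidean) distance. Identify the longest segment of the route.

Leg distances:
A→B: 607.9
B→C: 249.1
C→D: 368.9
D→E: 345.7
E→F: 925.9
The longest leg is E–F at 925.9.

E–F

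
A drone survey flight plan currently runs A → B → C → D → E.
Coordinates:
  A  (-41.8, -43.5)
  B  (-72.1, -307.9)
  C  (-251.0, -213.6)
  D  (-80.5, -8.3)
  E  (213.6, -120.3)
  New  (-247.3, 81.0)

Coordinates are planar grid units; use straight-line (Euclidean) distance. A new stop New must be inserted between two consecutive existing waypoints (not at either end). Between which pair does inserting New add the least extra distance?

between C and D

Added distance for inserting New between each consecutive pair:
A–B: 400.7
B–C: 518.9
C–D: 217.0
D–E: 377.4
Smallest added distance is 217.0, inserting between C and D.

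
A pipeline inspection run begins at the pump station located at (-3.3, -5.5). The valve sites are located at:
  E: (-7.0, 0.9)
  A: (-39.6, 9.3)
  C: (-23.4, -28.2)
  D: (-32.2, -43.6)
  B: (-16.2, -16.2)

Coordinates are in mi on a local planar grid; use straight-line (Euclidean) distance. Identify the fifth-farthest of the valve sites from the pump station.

Distance to each, sorted:
D: 47.8 mi
A: 39.2 mi
C: 30.3 mi
B: 16.8 mi
E: 7.4 mi
The fifth-farthest is E at 7.4 mi.

E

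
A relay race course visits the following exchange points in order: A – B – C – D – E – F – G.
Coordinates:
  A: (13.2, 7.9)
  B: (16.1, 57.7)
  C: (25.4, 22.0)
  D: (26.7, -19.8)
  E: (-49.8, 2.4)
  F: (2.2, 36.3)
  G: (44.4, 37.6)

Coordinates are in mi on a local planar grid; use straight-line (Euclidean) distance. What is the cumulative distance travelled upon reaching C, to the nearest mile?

Leg distances:
A→B: 49.9 mi  (cumulative 49.9 mi)
B→C: 36.9 mi  (cumulative 86.8 mi)
Cumulative distance at C ≈ 87 mi.

87 mi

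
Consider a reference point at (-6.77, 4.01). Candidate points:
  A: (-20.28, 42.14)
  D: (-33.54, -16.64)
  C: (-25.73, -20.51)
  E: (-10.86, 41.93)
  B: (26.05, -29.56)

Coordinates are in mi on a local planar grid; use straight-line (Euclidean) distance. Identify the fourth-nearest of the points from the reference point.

A

Distances from the reference point ((-6.77, 4.01)):
C: 31.0 mi
D: 33.8 mi
E: 38.1 mi
A: 40.5 mi
B: 46.9 mi
The fourth-nearest is A at 40.5 mi.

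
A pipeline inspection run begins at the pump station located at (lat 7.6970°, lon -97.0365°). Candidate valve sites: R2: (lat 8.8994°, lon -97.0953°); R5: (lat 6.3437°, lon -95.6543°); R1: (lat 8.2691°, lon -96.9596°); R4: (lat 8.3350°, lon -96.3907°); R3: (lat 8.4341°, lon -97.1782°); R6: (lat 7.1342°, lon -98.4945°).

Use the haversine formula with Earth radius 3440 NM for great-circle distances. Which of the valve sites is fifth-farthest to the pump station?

R3

Distance to each, sorted:
R5: 115.7 NM
R6: 93.1 NM
R2: 72.3 NM
R4: 54.2 NM
R3: 45.0 NM
R1: 34.7 NM
The fifth-farthest is R3 at 45.0 NM.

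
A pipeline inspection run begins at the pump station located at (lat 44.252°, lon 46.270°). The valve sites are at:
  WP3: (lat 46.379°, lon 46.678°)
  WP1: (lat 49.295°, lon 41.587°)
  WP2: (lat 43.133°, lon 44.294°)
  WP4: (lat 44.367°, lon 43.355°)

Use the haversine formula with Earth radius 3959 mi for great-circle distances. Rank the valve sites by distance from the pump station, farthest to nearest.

WP1, WP3, WP4, WP2

Computing each great-circle distance from (lat 44.252°, lon 46.270°):
WP1 (lat 49.295°, lon 41.587°): 412.8 mi
WP3 (lat 46.379°, lon 46.678°): 148.3 mi
WP4 (lat 44.367°, lon 43.355°): 144.3 mi
WP2 (lat 43.133°, lon 44.294°): 125.4 mi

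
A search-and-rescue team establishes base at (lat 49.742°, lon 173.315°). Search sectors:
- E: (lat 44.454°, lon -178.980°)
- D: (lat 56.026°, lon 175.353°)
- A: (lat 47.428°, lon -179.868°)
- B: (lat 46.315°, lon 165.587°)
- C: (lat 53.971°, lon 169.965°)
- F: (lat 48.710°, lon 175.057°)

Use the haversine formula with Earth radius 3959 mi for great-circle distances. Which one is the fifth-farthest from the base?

Distance to each, sorted:
E: 514.1 mi
D: 442.4 mi
B: 428.2 mi
A: 350.0 mi
C: 325.2 mi
F: 106.1 mi
The fifth-farthest is C at 325.2 mi.

C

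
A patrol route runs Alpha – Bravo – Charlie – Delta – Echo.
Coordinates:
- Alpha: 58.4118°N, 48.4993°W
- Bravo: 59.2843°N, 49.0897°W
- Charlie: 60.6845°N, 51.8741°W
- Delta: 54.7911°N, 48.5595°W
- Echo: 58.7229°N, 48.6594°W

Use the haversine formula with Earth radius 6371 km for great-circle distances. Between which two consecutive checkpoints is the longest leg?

Leg distances:
Alpha→Bravo: 102.8 km
Bravo→Charlie: 219.6 km
Charlie→Delta: 684.0 km
Delta→Echo: 437.2 km
The longest leg is Charlie–Delta at 684.0 km.

Charlie–Delta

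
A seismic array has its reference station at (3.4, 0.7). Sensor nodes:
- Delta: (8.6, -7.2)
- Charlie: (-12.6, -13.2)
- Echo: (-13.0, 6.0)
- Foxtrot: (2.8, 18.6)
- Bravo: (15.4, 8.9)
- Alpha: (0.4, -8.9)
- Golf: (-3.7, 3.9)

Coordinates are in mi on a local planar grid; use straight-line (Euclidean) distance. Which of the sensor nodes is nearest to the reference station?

Distance to each, sorted:
Golf: 7.8 mi
Delta: 9.5 mi
Alpha: 10.1 mi
Bravo: 14.5 mi
Echo: 17.2 mi
Foxtrot: 17.9 mi
Charlie: 21.2 mi
The nearest is Golf at 7.8 mi.

Golf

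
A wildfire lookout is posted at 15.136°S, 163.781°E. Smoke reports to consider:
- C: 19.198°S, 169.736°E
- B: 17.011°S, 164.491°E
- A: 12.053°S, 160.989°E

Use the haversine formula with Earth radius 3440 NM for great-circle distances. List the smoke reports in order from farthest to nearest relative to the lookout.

C, A, B

Distance from the lookout at 15.136°S, 163.781°E to each:
C 19.198°S, 169.736°E: 419.6 NM
A 12.053°S, 160.989°E: 246.6 NM
B 17.011°S, 164.491°E: 119.8 NM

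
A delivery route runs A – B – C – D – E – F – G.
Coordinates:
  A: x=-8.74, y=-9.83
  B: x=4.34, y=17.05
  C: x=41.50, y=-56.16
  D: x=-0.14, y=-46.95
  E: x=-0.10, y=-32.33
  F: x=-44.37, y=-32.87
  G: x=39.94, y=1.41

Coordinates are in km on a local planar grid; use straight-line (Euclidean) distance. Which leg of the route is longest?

Leg distances:
A→B: 29.9 km
B→C: 82.1 km
C→D: 42.6 km
D→E: 14.6 km
E→F: 44.3 km
F→G: 91.0 km
The longest leg is F–G at 91.0 km.

F–G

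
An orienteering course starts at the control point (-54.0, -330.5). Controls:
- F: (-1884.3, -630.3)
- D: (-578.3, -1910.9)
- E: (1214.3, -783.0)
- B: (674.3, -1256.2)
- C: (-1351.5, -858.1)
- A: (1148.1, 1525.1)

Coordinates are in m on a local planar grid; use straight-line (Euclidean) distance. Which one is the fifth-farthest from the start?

Distances from the start ((-54.0, -330.5)):
A: 2210.9 m
F: 1854.7 m
D: 1665.1 m
C: 1400.7 m
E: 1346.6 m
B: 1177.9 m
The fifth-farthest is E at 1346.6 m.

E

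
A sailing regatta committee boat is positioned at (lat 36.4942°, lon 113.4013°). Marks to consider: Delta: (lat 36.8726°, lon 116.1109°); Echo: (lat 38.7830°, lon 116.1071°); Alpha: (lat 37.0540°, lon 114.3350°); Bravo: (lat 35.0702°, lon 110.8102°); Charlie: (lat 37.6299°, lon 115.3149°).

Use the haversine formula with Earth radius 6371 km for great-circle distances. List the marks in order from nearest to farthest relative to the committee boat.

Distance from the committee boat at (lat 36.4942°, lon 113.4013°) to each:
Alpha (lat 37.0540°, lon 114.3350°): 103.9 km
Charlie (lat 37.6299°, lon 115.3149°): 211.6 km
Delta (lat 36.8726°, lon 116.1109°): 245.2 km
Bravo (lat 35.0702°, lon 110.8102°): 282.3 km
Echo (lat 38.7830°, lon 116.1071°): 348.6 km

Alpha, Charlie, Delta, Bravo, Echo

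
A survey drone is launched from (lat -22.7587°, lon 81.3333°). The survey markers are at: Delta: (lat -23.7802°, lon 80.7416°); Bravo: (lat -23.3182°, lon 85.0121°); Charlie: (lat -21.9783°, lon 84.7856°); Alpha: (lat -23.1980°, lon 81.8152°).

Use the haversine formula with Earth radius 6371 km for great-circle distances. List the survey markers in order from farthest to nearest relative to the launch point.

Bravo, Charlie, Delta, Alpha

Distance from the launch point at (lat -22.7587°, lon 81.3333°) to each:
Bravo (lat -23.3182°, lon 85.0121°): 381.5 km
Charlie (lat -21.9783°, lon 84.7856°): 365.4 km
Delta (lat -23.7802°, lon 80.7416°): 128.7 km
Alpha (lat -23.1980°, lon 81.8152°): 69.4 km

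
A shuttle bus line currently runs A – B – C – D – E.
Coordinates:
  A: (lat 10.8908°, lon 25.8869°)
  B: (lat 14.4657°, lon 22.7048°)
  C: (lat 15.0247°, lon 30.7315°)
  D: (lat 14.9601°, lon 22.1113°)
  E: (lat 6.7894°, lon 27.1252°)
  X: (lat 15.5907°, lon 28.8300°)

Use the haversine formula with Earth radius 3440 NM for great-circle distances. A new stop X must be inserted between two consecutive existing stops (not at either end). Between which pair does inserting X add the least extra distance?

between C and D

Added distance for inserting X between each consecutive pair:
A–B: 407.7 NM
B–C: 9.5 NM
C–D: 6.3 NM
D–E: 356.2 NM
Smallest added distance is 6.3 NM, inserting between C and D.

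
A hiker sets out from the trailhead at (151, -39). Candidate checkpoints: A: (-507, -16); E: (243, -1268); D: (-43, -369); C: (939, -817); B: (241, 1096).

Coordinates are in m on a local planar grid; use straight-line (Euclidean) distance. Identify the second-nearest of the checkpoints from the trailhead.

Distance to each, sorted:
D: 382.8 m
A: 658.4 m
C: 1107.4 m
B: 1138.6 m
E: 1232.4 m
The second-nearest is A at 658.4 m.

A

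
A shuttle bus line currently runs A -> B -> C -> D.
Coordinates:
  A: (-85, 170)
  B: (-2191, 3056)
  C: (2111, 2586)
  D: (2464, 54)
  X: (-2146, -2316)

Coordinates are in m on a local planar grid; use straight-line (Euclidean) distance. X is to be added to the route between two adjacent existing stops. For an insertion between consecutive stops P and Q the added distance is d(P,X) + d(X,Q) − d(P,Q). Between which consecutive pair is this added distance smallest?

Added distance for inserting X between each consecutive pair:
A–B: 5028.7 m
B–C: 7537.0 m
C–D: 9119.5 m
Smallest added distance is 5028.7 m, inserting between A and B.

between A and B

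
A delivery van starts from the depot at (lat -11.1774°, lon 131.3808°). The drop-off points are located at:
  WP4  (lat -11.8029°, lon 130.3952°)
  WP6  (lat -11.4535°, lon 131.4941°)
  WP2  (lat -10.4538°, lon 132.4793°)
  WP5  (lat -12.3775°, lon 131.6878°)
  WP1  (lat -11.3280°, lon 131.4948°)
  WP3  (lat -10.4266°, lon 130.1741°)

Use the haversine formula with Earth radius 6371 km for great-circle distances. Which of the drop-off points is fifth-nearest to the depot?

WP2

Distances from the depot ((lat -11.1774°, lon 131.3808°)):
WP1: 20.9 km
WP6: 33.1 km
WP4: 128.0 km
WP5: 137.6 km
WP2: 144.5 km
WP3: 156.0 km
The fifth-nearest is WP2 at 144.5 km.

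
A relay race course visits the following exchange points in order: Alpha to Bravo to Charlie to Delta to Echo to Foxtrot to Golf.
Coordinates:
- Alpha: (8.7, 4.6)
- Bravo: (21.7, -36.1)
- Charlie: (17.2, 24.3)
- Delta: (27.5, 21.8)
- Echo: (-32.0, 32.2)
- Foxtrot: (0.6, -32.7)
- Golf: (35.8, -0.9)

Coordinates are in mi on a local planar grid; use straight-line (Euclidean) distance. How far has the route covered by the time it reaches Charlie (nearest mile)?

103 mi

Leg distances:
Alpha→Bravo: 42.7 mi  (cumulative 42.7 mi)
Bravo→Charlie: 60.6 mi  (cumulative 103.3 mi)
Cumulative distance at Charlie ≈ 103 mi.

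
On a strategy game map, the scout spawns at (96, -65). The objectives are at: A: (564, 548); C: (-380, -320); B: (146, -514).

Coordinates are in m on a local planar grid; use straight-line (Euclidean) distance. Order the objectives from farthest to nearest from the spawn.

Computing each straight-line distance from (96, -65):
A (564, 548): 771.2 m
C (-380, -320): 540.0 m
B (146, -514): 451.8 m

A, C, B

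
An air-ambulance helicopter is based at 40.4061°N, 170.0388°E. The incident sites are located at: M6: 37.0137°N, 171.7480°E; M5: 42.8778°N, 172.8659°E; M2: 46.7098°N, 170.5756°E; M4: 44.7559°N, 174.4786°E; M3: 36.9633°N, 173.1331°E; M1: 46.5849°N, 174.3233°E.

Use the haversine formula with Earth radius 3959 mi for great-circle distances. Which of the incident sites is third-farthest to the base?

M4

Distance to each, sorted:
M1: 477.7 mi
M2: 436.4 mi
M4: 375.9 mi
M3: 290.5 mi
M6: 251.9 mi
M5: 224.6 mi
The third-farthest is M4 at 375.9 mi.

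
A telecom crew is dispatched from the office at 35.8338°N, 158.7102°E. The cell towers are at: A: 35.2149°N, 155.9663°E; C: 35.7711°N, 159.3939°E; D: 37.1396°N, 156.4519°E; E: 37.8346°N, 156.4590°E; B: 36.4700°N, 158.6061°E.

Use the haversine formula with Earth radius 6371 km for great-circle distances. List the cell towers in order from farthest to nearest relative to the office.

Distance from the office at 35.8338°N, 158.7102°E to each:
E 37.8346°N, 156.4590°E: 299.4 km
A 35.2149°N, 155.9663°E: 257.7 km
D 37.1396°N, 156.4519°E: 248.7 km
B 36.4700°N, 158.6061°E: 71.4 km
C 35.7711°N, 159.3939°E: 62.1 km

E, A, D, B, C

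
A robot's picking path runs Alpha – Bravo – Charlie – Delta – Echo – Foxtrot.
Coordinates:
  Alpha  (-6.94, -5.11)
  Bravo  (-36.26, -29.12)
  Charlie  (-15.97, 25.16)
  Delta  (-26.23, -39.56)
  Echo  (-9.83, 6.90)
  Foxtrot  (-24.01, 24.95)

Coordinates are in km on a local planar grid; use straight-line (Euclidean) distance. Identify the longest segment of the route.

Leg distances:
Alpha→Bravo: 37.9 km
Bravo→Charlie: 57.9 km
Charlie→Delta: 65.5 km
Delta→Echo: 49.3 km
Echo→Foxtrot: 23.0 km
The longest leg is Charlie–Delta at 65.5 km.

Charlie–Delta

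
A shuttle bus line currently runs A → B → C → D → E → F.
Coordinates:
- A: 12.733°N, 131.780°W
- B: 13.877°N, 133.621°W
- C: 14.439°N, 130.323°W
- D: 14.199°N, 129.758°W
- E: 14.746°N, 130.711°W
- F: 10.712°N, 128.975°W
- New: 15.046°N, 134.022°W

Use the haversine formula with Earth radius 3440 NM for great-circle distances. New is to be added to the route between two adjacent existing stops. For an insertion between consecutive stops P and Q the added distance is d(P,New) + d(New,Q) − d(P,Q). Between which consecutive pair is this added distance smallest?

between B and C

Added distance for inserting New between each consecutive pair:
A–B: 137.0 NM
B–C: 96.9 NM
C–D: 434.8 NM
D–E: 381.4 NM
E–F: 323.9 NM
Smallest added distance is 96.9 NM, inserting between B and C.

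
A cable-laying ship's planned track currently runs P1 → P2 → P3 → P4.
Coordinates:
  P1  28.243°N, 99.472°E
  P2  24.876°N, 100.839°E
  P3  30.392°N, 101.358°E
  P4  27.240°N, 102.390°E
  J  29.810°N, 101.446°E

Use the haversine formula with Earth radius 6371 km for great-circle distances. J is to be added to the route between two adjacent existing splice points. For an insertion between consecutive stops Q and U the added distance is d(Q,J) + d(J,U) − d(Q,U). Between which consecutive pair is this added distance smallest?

Added distance for inserting J between each consecutive pair:
P1–P2: 412.8 km
P2–P3: 1.7 km
P3–P4: 0.9 km
Smallest added distance is 0.9 km, inserting between P3 and P4.

between P3 and P4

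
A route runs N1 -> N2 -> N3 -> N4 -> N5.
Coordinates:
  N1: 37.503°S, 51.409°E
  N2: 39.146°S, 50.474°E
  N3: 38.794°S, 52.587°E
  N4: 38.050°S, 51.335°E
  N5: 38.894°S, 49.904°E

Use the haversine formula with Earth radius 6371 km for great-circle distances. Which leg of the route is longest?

Leg distances:
N1→N2: 200.1 km
N2→N3: 186.8 km
N3→N4: 136.9 km
N4→N5: 156.0 km
The longest leg is N1–N2 at 200.1 km.

N1–N2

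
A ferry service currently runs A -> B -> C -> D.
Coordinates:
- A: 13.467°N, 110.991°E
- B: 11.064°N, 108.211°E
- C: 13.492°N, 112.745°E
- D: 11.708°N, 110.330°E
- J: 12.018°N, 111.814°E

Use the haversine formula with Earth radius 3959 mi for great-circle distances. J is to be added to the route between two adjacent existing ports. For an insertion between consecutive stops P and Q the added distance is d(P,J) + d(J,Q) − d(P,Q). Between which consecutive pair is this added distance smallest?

Added distance for inserting J between each consecutive pair:
A–B: 116.5 mi
B–C: 23.2 mi
C–D: 18.0 mi
Smallest added distance is 18.0 mi, inserting between C and D.

between C and D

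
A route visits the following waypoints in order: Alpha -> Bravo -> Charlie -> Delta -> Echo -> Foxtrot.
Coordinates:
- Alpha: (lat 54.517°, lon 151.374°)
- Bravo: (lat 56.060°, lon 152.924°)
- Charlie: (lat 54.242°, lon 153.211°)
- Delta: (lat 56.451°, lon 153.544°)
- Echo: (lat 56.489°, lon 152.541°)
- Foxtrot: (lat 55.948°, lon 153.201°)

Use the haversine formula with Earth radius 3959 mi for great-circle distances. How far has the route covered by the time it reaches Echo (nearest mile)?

Leg distances:
Alpha→Bravo: 122.8 mi  (cumulative 122.8 mi)
Bravo→Charlie: 126.1 mi  (cumulative 249.0 mi)
Charlie→Delta: 153.2 mi  (cumulative 402.1 mi)
Delta→Echo: 38.4 mi  (cumulative 440.5 mi)
Cumulative distance at Echo ≈ 441 mi.

441 mi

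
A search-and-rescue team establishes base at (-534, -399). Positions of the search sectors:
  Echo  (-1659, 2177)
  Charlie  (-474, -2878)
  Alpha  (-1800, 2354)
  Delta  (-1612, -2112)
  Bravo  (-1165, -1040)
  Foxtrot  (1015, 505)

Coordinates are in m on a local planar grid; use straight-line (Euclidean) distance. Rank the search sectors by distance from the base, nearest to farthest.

Distances from the base:
Bravo (-1165, -1040): 899.5 m
Foxtrot (1015, 505): 1793.5 m
Delta (-1612, -2112): 2024.0 m
Charlie (-474, -2878): 2479.7 m
Echo (-1659, 2177): 2810.9 m
Alpha (-1800, 2354): 3030.1 m

Bravo, Foxtrot, Delta, Charlie, Echo, Alpha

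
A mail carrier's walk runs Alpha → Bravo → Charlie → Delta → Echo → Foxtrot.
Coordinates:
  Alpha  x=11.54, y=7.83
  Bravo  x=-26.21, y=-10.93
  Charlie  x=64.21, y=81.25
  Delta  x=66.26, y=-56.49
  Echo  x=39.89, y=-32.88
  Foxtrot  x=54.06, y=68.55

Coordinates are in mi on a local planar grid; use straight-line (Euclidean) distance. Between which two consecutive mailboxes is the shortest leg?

Leg distances:
Alpha→Bravo: 42.2 mi
Bravo→Charlie: 129.1 mi
Charlie→Delta: 137.8 mi
Delta→Echo: 35.4 mi
Echo→Foxtrot: 102.4 mi
The shortest leg is Delta–Echo at 35.4 mi.

Delta–Echo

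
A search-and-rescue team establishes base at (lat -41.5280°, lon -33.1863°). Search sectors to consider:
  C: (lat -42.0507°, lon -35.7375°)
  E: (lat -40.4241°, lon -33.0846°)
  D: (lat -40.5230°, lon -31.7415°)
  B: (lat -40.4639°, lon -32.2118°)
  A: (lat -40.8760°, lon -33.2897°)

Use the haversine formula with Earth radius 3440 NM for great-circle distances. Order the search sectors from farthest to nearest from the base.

Distances from the base:
C (lat -42.0507°, lon -35.7375°): 118.4 NM
D (lat -40.5230°, lon -31.7415°): 89.0 NM
B (lat -40.4639°, lon -32.2118°): 77.7 NM
E (lat -40.4241°, lon -33.0846°): 66.4 NM
A (lat -40.8760°, lon -33.2897°): 39.4 NM

C, D, B, E, A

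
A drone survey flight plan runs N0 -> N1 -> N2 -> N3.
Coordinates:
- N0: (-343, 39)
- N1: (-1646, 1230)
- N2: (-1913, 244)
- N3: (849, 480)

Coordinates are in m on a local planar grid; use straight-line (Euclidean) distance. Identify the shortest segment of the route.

Leg distances:
N0→N1: 1765.3 m
N1→N2: 1021.5 m
N2→N3: 2772.1 m
The shortest leg is N1–N2 at 1021.5 m.

N1–N2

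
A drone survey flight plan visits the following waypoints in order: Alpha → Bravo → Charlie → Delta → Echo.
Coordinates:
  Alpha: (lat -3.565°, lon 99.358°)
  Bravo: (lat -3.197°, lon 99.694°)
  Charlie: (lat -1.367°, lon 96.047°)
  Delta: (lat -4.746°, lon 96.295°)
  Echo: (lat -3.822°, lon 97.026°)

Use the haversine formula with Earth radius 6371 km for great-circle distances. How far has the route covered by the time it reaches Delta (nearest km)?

886 km

Leg distances:
Alpha→Bravo: 55.4 km  (cumulative 55.4 km)
Bravo→Charlie: 453.4 km  (cumulative 508.8 km)
Charlie→Delta: 376.7 km  (cumulative 885.5 km)
Cumulative distance at Delta ≈ 886 km.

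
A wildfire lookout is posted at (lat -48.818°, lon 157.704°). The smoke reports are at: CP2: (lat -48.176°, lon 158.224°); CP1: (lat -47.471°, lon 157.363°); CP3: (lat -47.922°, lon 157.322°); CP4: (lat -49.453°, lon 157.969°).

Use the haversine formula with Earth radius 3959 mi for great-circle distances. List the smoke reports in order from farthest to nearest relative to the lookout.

Distance from the lookout at (lat -48.818°, lon 157.704°) to each:
CP1 (lat -47.471°, lon 157.363°): 94.4 mi
CP3 (lat -47.922°, lon 157.322°): 64.3 mi
CP2 (lat -48.176°, lon 158.224°): 50.3 mi
CP4 (lat -49.453°, lon 157.969°): 45.5 mi

CP1, CP3, CP2, CP4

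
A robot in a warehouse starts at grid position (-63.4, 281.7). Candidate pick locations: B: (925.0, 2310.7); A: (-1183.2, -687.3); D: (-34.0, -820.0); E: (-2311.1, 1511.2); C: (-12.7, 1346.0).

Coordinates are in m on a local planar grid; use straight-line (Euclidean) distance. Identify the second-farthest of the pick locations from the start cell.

B

Distance to each, sorted:
E: 2562.0 m
B: 2256.9 m
A: 1480.8 m
D: 1102.1 m
C: 1065.5 m
The second-farthest is B at 2256.9 m.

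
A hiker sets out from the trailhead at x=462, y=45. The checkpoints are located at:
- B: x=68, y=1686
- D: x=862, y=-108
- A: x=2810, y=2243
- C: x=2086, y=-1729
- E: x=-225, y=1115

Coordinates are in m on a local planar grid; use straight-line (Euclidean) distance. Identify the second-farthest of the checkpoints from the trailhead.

C

Distance to each, sorted:
A: 3216.3 m
C: 2405.1 m
B: 1687.6 m
E: 1271.6 m
D: 428.3 m
The second-farthest is C at 2405.1 m.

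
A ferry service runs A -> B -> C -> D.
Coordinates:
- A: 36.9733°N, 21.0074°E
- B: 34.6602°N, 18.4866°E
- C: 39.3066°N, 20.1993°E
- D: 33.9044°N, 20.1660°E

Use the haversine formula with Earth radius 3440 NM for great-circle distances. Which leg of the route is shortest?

Leg distances:
A→B: 185.3 NM
B→C: 290.8 NM
C→D: 324.3 NM
The shortest leg is A–B at 185.3 NM.

A–B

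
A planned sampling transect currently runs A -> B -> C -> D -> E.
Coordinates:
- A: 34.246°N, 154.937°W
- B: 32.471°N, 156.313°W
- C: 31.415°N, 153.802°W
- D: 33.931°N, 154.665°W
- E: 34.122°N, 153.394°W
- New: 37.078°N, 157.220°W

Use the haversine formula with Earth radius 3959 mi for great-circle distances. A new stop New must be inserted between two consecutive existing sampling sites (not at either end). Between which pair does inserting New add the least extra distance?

Added distance for inserting New between each consecutive pair:
A–B: 410.3 mi
B–C: 595.4 mi
C–D: 516.9 mi
D–E: 483.1 mi
Smallest added distance is 410.3 mi, inserting between A and B.

between A and B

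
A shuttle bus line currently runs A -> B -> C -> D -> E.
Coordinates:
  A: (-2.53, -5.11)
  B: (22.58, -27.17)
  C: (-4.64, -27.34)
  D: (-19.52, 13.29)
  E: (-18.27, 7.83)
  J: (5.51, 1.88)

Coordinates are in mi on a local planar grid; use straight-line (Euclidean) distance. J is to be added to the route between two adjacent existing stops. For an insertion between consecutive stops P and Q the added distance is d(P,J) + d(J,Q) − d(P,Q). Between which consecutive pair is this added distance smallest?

Added distance for inserting J between each consecutive pair:
A–B: 10.9 mi
B–C: 37.4 mi
C–D: 15.2 mi
D–E: 46.4 mi
Smallest added distance is 10.9 mi, inserting between A and B.

between A and B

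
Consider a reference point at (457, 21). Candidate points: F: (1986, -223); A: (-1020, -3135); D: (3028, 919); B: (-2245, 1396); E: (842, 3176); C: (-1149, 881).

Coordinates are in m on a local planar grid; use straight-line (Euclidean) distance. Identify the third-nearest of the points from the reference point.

D

Distance to each, sorted:
F: 1548.3 m
C: 1821.8 m
D: 2723.3 m
B: 3031.7 m
E: 3178.4 m
A: 3484.5 m
The third-nearest is D at 2723.3 m.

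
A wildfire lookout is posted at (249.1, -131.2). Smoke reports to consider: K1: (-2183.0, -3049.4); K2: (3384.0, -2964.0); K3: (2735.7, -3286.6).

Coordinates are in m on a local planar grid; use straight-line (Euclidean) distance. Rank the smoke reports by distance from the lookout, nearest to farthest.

Distances from the lookout:
K1 (-2183.0, -3049.4): 3798.8 m
K3 (2735.7, -3286.6): 4017.4 m
K2 (3384.0, -2964.0): 4225.2 m

K1, K3, K2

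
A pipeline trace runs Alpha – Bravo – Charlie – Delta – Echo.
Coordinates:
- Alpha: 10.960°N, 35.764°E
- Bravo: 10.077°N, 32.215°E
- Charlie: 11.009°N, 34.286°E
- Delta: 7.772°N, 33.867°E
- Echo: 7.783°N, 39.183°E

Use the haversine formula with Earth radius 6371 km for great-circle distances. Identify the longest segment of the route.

Leg distances:
Alpha→Bravo: 400.2 km
Bravo→Charlie: 249.0 km
Charlie→Delta: 362.9 km
Delta→Echo: 585.7 km
The longest leg is Delta–Echo at 585.7 km.

Delta–Echo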